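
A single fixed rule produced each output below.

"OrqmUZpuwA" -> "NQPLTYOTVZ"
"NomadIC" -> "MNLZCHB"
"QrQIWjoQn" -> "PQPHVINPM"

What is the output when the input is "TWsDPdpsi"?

SVRCOCORH

Looking at the pairs, the operation is to shift every letter 1 place backward in the alphabet (wrapping around), then convert every letter to uppercase.
On "TWsDPdpsi": the first step gives "SVrCOcorh", and the second then gives "SVRCOCORH".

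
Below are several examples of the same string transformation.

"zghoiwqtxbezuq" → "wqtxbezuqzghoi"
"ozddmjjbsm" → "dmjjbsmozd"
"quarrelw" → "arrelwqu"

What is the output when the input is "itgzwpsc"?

In each case the input is transformed by: move the last 2 characters to the front (rotate right by 2), then swap the front and back halves of the string.
Applying both steps to "itgzwpsc": "scitgzwp", then "gzwpscit".

gzwpscit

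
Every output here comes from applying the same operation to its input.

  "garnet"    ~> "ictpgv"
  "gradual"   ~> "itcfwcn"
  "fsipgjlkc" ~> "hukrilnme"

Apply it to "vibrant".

xkdtcpv

Rule — shift every letter 2 places forward in the alphabet (wrapping around).
For "vibrant" the result is "xkdtcpv".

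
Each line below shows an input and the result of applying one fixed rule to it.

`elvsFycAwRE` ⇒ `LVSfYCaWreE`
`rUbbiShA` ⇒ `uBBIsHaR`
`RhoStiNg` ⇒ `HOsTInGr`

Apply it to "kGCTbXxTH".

The rule is to move the first character to the end, then flip the case of every letter.
Working it through for "kGCTbXxTH": intermediate "GCTbXxTHk", final "gctBxXthK".
(Check on "elvsFycAwRE": → "lvsFycAwREe" → "LVSfYCaWreE" ✓)

gctBxXthK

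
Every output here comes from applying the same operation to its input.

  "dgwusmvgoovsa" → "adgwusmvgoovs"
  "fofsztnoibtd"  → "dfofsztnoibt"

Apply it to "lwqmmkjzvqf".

The rule is to move the last character to the front.
On "lwqmmkjzvqf" that produces "flwqmmkjzvq".

flwqmmkjzvq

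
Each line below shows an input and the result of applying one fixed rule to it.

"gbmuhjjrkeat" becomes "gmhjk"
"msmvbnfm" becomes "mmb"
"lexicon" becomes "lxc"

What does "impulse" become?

ipl

In each case the input is transformed by: keep every other character starting from the first (positions 1st, 3rd, 5th, ...), then delete the last character.
Doing the same to "impulse": "ipl".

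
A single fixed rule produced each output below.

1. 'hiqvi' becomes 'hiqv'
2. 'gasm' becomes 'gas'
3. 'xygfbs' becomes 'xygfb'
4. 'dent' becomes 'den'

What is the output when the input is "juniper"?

The rule is to delete the last character.
For "juniper" the result is "junipe".

junipe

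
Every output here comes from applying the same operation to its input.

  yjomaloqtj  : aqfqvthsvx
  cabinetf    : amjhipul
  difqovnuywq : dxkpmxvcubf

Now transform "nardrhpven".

Each output is the input with this applied: move the last 2 characters to the front (rotate right by 2), then shift every letter 7 places forward in the alphabet (wrapping around).
Doing the same to "nardrhpven": "luuhykyowc".

luuhykyowc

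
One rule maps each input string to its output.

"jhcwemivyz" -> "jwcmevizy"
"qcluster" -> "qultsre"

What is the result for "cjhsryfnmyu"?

cshyrnfymu

What's happening: swap each adjacent pair of characters (1↔2, 3↔4, ...), then delete the first character.
Applying both steps to "cjhsryfnmyu": "jcshyrnfymu", then "cshyrnfymu".
(Check on "jhcwemivyz": → "hjwcmevizy" → "jwcmevizy" ✓)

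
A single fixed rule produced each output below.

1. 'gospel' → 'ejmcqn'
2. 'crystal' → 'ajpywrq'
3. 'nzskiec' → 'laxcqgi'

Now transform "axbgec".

The rule is to shift every letter 2 places backward in the alphabet (wrapping around), then take characters alternately from the front and the back (1st, last, 2nd, 2nd-last, ...).
"axbgec" → "yvzeca" → "yavcze".
(Check on "crystal": → "apwqryj" → "ajpywrq" ✓)

yavcze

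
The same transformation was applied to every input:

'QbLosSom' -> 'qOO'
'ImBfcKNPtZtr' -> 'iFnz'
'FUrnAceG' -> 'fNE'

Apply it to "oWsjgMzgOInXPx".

Rule — keep one character in every 3, starting at position 1 (positions 1st, 4th, 7th, ...), then flip the case of every letter.
Applying both steps to "oWsjgMzgOInXPx": "ojzIP", then "OJZip".

OJZip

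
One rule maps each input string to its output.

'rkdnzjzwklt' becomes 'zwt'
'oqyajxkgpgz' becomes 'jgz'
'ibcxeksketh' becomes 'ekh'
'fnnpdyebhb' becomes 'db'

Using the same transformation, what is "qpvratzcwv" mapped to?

ac

The rule is to delete the first 3 characters, then keep one character in every 3, starting at position 2 (positions 2nd, 5th, 8th, ...).
On "qpvratzcwv": the first step gives "ratzcwv", and the second then gives "ac".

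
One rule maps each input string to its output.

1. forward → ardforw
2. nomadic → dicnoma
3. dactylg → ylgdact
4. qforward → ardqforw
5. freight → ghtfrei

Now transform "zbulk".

ulkzb

Each output is the input with this applied: move the last 3 characters to the front (rotate right by 3).
"zbulk" → "ulkzb".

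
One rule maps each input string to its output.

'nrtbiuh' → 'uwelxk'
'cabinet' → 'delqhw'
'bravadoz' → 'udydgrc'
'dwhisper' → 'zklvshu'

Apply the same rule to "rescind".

hvflqg

The rule is to shift every letter 3 places forward in the alphabet (wrapping around), then delete the first character.
On "rescind": the first step gives "uhvflqg", and the second then gives "hvflqg".
(Check on "cabinet": → "fdelqhw" → "delqhw" ✓)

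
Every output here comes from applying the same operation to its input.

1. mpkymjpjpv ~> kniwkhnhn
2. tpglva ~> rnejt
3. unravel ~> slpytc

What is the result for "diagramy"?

bgyepyk

The rule is to delete the last character, then shift every letter 2 places backward in the alphabet (wrapping around).
Working it through for "diagramy": intermediate "diagram", final "bgyepyk".
(Check on "unravel": → "unrave" → "slpytc" ✓)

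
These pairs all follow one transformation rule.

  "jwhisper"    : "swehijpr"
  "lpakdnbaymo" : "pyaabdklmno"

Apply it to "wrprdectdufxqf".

wxcddeffpqrrtu

Looking at the pairs, the operation is to sort the characters into alphabetical order, then move the last 2 characters to the front (rotate right by 2).
Applying both steps to "wrprdectdufxqf": "cddeffpqrrtuwx", then "wxcddeffpqrrtu".
(Check on "jwhisper": → "ehijprsw" → "swehijpr" ✓)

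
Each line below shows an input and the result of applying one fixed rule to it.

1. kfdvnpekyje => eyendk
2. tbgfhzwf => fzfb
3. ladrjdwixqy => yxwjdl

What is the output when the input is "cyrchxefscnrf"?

fnsehrc

Rule — reverse the string, then keep every other character starting from the first (positions 1st, 3rd, 5th, ...).
On "cyrchxefscnrf": the first step gives "frncsfexhcryc", and the second then gives "fnsehrc".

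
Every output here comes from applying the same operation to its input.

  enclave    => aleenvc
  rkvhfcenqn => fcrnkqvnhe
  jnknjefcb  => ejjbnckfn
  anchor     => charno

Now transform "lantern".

etlnarn

Looking at the pairs, the operation is to take characters alternately from the front and the back (1st, last, 2nd, 2nd-last, ...), then move the last 2 characters to the front (rotate right by 2).
For "lantern", step one produces "lnarnet"; step two turns that into "etlnarn".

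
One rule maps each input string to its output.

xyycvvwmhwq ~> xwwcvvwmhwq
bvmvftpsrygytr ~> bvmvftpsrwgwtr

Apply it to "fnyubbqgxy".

The pattern: replace every "y" with "w".
For "fnyubbqgxy" the result is "fnwubbqgxw".

fnwubbqgxw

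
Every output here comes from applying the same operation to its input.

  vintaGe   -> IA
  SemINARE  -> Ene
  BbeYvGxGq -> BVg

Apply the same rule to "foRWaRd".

Rule — flip the case of every letter, then keep one character in every 3, starting at position 2 (positions 2nd, 5th, 8th, ...).
Applying both steps to "foRWaRd": "FOrwArD", then "OA".

OA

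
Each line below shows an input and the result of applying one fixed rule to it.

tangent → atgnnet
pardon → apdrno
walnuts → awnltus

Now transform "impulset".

In each case the input is transformed by: swap each adjacent pair of characters (1↔2, 3↔4, ...).
"impulset" → "miupslte".

miupslte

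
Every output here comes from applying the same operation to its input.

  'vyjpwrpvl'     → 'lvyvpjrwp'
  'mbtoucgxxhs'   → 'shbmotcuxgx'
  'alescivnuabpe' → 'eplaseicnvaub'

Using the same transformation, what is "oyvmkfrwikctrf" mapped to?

The rule is to move the last 2 characters to the front (rotate right by 2), then swap each adjacent pair of characters (1↔2, 3↔4, ...).
Starting from "oyvmkfrwikctrf": after the first operation, "rfoyvmkfrwikct"; after the second, "fryomvfkwrkitc".

fryomvfkwrkitc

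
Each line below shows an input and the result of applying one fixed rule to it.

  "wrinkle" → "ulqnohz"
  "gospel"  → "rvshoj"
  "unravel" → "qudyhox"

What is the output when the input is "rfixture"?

In each case the input is transformed by: shift every letter 3 places forward in the alphabet (wrapping around), then move the first character to the end.
Working it through for "rfixture": intermediate "uilawxuh", final "ilawxuhu".

ilawxuhu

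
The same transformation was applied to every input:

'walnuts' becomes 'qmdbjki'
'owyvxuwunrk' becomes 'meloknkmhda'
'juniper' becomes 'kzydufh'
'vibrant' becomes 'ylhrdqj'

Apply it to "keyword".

The rule is to shift every letter 10 places backward in the alphabet (wrapping around), then swap each adjacent pair of characters (1↔2, 3↔4, ...).
"keyword" → "auomeht" → "uamohet".

uamohet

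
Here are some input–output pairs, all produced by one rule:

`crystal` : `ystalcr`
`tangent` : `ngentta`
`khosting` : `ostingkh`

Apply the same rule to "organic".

ganicor

The transformation: move the first 2 characters to the end (rotate left by 2).
Doing the same to "organic": "ganicor".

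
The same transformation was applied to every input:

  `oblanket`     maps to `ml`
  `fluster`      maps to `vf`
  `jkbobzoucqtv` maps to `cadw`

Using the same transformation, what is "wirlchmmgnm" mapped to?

Looking at the pairs, the operation is to keep one character in every 3, starting at position 3 (positions 3rd, 6th, 9th, ...), then shift every letter 1 place forward in the alphabet (wrapping around).
For "wirlchmmgnm", step one produces "rhg"; step two turns that into "sih".

sih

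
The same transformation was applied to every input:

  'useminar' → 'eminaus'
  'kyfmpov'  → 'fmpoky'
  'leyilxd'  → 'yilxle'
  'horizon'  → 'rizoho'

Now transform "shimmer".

immesh

Each output is the input with this applied: delete the last character, then move the first 2 characters to the end (rotate left by 2).
"shimmer" → "shimme" → "immesh".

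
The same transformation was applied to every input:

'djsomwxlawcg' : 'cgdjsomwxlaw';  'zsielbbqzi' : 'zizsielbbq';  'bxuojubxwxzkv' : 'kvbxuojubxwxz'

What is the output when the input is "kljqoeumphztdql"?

qlkljqoeumphztd

The rule is to move the last 2 characters to the front (rotate right by 2).
Doing the same to "kljqoeumphztdql": "qlkljqoeumphztd".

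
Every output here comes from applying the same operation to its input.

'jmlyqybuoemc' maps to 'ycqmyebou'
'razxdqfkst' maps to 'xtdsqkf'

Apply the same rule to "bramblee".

The transformation: delete the first 3 characters, then take characters alternately from the front and the back (1st, last, 2nd, 2nd-last, ...).
Applying both steps to "bramblee": "mblee", then "mebel".

mebel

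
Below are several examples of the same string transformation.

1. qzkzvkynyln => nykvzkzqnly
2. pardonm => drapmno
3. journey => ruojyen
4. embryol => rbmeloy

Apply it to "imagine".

gamieni

In each case the input is transformed by: reverse the string, then move the first 3 characters to the end (rotate left by 3).
"imagine" → "enigami" → "gamieni".
(Check on "qzkzvkynyln": → "nlynykvzkzq" → "nykvzkzqnly" ✓)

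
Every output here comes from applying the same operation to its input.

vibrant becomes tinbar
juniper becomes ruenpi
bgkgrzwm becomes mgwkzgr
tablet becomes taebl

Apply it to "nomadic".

The rule is to take characters alternately from the front and the back (1st, last, 2nd, 2nd-last, ...), then delete the first character.
Applying both steps to "nomadic": "ncoimda", then "coimda".
(Check on "tablet": → "ttaebl" → "taebl" ✓)

coimda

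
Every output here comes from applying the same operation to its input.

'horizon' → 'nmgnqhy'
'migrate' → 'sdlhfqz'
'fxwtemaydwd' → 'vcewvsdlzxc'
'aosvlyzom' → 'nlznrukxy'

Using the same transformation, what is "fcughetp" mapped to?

Rule — shift every letter 1 place backward in the alphabet (wrapping around), then move the last 2 characters to the front (rotate right by 2).
On "fcughetp": the first step gives "ebtfgdso", and the second then gives "soebtfgd".

soebtfgd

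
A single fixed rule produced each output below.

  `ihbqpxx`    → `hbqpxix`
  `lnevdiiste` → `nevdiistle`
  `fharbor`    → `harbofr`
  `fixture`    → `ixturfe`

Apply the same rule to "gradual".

raduagl

In each case the input is transformed by: swap the first and last characters, then move the first character to the end.
"gradual" → "lraduag" → "raduagl".
(Check on "lnevdiiste": → "enevdiistl" → "nevdiistle" ✓)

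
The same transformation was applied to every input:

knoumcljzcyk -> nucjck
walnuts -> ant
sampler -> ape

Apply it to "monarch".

What's happening: keep every other character starting from the second (positions 2nd, 4th, 6th, ...).
"monarch" → "oac".

oac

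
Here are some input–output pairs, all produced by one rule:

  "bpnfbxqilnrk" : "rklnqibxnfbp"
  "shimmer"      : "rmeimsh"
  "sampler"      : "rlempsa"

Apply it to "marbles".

Each output is the input with this applied: swap each adjacent pair of characters (1↔2, 3↔4, ...), then reverse the string.
Applying both steps to "marbles": "ambrels", then "slerbma".

slerbma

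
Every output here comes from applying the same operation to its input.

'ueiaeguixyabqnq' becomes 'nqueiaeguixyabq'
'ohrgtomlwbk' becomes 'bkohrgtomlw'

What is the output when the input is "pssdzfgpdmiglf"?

Rule — move the last 2 characters to the front (rotate right by 2).
On "pssdzfgpdmiglf" that produces "lfpssdzfgpdmig".

lfpssdzfgpdmig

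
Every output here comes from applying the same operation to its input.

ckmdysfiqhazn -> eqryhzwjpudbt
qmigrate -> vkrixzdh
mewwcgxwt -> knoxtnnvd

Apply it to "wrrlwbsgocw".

The transformation: shift every letter 9 places backward in the alphabet (wrapping around), then reverse the string.
On "wrrlwbsgocw": the first step gives "niicnsjxftn", and the second then gives "ntfxjsnciin".

ntfxjsnciin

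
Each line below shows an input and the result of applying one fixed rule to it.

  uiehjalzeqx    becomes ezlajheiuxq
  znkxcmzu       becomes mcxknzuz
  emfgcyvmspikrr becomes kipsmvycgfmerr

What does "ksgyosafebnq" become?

befasoygskqn

In each case the input is transformed by: move the last 2 characters to the front (rotate right by 2), then reverse the string.
Applying that to "ksgyosafebnq" gives "befasoygskqn".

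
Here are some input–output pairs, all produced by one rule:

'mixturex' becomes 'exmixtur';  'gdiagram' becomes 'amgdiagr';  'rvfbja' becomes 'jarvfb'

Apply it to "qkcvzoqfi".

The pattern: move the last 2 characters to the front (rotate right by 2).
On "qkcvzoqfi" that produces "fiqkcvzoq".

fiqkcvzoq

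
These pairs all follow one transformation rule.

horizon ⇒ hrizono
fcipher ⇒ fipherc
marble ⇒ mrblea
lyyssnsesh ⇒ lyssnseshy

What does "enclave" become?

In each case the input is transformed by: move the first character to the end, then swap the first and last characters.
For "enclave", step one produces "nclavee"; step two turns that into "eclaven".

eclaven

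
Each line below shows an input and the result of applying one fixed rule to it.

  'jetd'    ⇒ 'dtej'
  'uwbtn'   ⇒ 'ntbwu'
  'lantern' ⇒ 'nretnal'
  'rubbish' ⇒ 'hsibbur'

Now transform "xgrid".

dirgx

The rule is to reverse the string.
For "xgrid" the result is "dirgx".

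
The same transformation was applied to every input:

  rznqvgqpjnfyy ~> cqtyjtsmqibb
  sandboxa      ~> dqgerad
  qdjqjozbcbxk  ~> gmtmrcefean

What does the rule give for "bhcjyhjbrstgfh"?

In each case the input is transformed by: shift every letter 3 places forward in the alphabet (wrapping around), then delete the first character.
Applying both steps to "bhcjyhjbrstgfh": "ekfmbkmeuvwjik", then "kfmbkmeuvwjik".

kfmbkmeuvwjik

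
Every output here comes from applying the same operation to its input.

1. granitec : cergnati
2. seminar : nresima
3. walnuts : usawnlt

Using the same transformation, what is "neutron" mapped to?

Looking at the pairs, the operation is to swap each adjacent pair of characters (1↔2, 3↔4, ...), then move the last 2 characters to the front (rotate right by 2).
"neutron" → "entuorn" → "rnentuo".
(Check on "walnuts": → "awnltus" → "usawnlt" ✓)

rnentuo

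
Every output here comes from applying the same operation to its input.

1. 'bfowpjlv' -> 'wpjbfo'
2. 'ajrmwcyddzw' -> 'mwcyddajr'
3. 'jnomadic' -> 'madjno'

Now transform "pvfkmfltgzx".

kmfltgpvf

In each case the input is transformed by: delete the last 2 characters, then move the first 3 characters to the end (rotate left by 3).
"pvfkmfltgzx" → "kmfltgpvf".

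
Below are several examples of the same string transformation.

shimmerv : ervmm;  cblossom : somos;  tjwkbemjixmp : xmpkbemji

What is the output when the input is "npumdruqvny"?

The transformation: delete the first 3 characters, then move the last 3 characters to the front (rotate right by 3).
For "npumdruqvny", step one produces "mdruqvny"; step two turns that into "vnymdruq".

vnymdruq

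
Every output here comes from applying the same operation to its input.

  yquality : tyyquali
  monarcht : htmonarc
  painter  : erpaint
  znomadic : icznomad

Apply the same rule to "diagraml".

The transformation: move the last 2 characters to the front (rotate right by 2).
"diagraml" → "mldiagra".

mldiagra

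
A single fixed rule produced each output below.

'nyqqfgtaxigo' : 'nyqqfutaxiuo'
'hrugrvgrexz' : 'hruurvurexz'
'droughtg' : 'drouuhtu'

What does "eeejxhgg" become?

eeejxhuu

What's happening: replace every "g" with "u".
For "eeejxhgg" the result is "eeejxhuu".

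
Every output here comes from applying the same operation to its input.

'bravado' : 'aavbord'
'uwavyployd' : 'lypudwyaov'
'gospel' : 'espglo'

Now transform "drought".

The rule is to take characters alternately from the front and the back (1st, last, 2nd, 2nd-last, ...), then move the last 3 characters to the front (rotate right by 3).
"drought" → "dtrhogu" → "ogudtrh".

ogudtrh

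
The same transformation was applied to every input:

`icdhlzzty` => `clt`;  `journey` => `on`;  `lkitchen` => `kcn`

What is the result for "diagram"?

ir

The rule is to keep one character in every 3, starting at position 2 (positions 2nd, 5th, 8th, ...).
"diagram" → "ir".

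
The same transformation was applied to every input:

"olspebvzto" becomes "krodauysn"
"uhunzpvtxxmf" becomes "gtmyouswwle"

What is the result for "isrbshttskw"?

Looking at the pairs, the operation is to shift every letter 1 place backward in the alphabet (wrapping around), then delete the first character.
On "isrbshttskw": the first step gives "hrqargssrjv", and the second then gives "rqargssrjv".
(Check on "uhunzpvtxxmf": → "tgtmyouswwle" → "gtmyouswwle" ✓)

rqargssrjv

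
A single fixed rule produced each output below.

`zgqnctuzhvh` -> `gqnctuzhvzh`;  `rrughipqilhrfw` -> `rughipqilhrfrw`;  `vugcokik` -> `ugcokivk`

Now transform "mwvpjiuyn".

wvpjiuymn

In each case the input is transformed by: swap the first and last characters, then move the first character to the end.
"mwvpjiuyn" → "nwvpjiuym" → "wvpjiuymn".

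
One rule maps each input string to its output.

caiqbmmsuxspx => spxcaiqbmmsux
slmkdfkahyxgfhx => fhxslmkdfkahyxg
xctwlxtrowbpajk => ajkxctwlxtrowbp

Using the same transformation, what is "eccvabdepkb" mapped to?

pkbeccvabde

The transformation: move the last 3 characters to the front (rotate right by 3).
Applying that to "eccvabdepkb" gives "pkbeccvabde".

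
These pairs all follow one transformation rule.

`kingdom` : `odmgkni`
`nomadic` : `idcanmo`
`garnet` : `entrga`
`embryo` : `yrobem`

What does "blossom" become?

In each case the input is transformed by: move the last 2 characters to the front (rotate right by 2), then take characters alternately from the front and the back (1st, last, 2nd, 2nd-last, ...).
On "blossom": the first step gives "ombloss", and the second then gives "osmsbol".

osmsbol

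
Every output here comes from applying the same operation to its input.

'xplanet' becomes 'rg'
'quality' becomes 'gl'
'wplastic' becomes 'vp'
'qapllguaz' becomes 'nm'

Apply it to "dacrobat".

ng

In each case the input is transformed by: shift every letter 13 places forward in the alphabet (wrapping around) — i.e. ROT13, then keep only the last 2 characters.
On "dacrobat": the first step gives "qnpebong", and the second then gives "ng".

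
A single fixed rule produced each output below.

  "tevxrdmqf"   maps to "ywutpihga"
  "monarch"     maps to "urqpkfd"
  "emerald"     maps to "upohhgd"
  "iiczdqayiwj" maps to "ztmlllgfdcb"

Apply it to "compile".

srpolhf

The rule is to shift every letter 3 places forward in the alphabet (wrapping around), then sort the characters into reverse alphabetical order.
Applying that to "compile" gives "srpolhf".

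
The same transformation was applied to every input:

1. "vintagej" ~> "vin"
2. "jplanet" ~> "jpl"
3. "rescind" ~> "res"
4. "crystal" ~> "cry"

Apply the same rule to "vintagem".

vin

Rule — keep only the first 3 characters.
So "vintagem" becomes "vin".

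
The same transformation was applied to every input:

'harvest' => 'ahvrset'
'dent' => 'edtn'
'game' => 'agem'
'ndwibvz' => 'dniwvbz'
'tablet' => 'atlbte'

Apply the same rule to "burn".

What's happening: swap each adjacent pair of characters (1↔2, 3↔4, ...).
"burn" → "ubnr".

ubnr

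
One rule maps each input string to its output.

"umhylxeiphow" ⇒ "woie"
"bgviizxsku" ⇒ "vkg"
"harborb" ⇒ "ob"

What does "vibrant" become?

rb

The transformation: sort the characters into reverse alphabetical order, then keep one character in every 3, starting at position 3 (positions 3rd, 6th, 9th, ...).
For "vibrant", step one produces "vtrniba"; step two turns that into "rb".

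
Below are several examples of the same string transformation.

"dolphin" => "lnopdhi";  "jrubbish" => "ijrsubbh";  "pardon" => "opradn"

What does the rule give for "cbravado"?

The rule is to sort the characters into alphabetical order, then move the first 3 characters to the end (rotate left by 3).
Working it through for "cbravado": intermediate "aabcdorv", final "cdorvaab".
(Check on "pardon": → "adnopr" → "opradn" ✓)

cdorvaab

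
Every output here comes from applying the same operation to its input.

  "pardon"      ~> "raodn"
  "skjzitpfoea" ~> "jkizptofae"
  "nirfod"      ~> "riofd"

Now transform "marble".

ralbe

In each case the input is transformed by: delete the first character, then swap each adjacent pair of characters (1↔2, 3↔4, ...).
For "marble", step one produces "arble"; step two turns that into "ralbe".
(Check on "pardon": → "ardon" → "raodn" ✓)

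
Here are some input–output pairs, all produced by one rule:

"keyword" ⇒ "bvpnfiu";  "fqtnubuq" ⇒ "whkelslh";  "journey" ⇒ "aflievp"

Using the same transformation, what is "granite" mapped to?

xirezkv

The transformation: shift every letter 9 places backward in the alphabet (wrapping around).
Applying that to "granite" gives "xirezkv".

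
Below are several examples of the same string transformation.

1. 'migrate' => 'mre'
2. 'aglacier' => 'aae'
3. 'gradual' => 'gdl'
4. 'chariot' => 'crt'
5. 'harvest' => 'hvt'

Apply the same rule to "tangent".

tgt

In each case the input is transformed by: keep one character in every 3, starting at position 1 (positions 1st, 4th, 7th, ...).
For "tangent" the result is "tgt".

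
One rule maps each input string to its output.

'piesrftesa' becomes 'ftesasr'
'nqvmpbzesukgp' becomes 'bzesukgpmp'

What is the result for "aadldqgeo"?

In each case the input is transformed by: delete the first 3 characters, then move the first 2 characters to the end (rotate left by 2).
Starting from "aadldqgeo": after the first operation, "ldqgeo"; after the second, "qgeold".

qgeold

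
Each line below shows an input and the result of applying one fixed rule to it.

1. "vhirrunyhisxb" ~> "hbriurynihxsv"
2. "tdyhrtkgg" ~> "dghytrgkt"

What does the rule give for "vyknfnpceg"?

ygnknfcpve

The pattern: swap the first and last characters, then swap each adjacent pair of characters (1↔2, 3↔4, ...).
Doing the same to "vyknfnpceg": "ygnknfcpve".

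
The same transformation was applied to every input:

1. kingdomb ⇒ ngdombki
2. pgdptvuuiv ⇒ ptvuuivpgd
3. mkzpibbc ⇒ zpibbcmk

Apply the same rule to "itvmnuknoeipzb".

What's happening: move the last 2 characters to the front (rotate right by 2), then swap the front and back halves of the string.
On "itvmnuknoeipzb": the first step gives "zbitvmnuknoeip", and the second then gives "uknoeipzbitvmn".
(Check on "pgdptvuuiv": → "ivpgdptvuu" → "ptvuuivpgd" ✓)

uknoeipzbitvmn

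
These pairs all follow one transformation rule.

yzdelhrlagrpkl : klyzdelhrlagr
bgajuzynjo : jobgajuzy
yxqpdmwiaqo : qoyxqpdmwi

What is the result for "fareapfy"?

Rule — move the last 2 characters to the front (rotate right by 2), then delete the last character.
For "fareapfy", step one produces "fyfareap"; step two turns that into "fyfarea".

fyfarea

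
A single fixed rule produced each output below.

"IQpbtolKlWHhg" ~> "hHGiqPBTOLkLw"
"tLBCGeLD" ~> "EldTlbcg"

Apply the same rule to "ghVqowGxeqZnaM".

NAmGHvQOWgXEQz

Each output is the input with this applied: move the last 3 characters to the front (rotate right by 3), then flip the case of every letter.
Applying both steps to "ghVqowGxeqZnaM": "naMghVqowGxeqZ", then "NAmGHvQOWgXEQz".
(Check on "tLBCGeLD": → "eLDtLBCG" → "EldTlbcg" ✓)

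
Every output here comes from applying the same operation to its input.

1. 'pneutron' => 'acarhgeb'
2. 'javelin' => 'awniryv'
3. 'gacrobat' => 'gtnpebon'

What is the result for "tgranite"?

The pattern: move the last character to the front, then shift every letter 13 places forward in the alphabet (wrapping around) — i.e. ROT13.
On "tgranite": the first step gives "etgranit", and the second then gives "rgtenavg".

rgtenavg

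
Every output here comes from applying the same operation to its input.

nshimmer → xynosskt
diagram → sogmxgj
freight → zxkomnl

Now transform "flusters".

yrayzkxl

In each case the input is transformed by: swap the first and last characters, then shift every letter 6 places forward in the alphabet (wrapping around).
For "flusters", step one produces "slusterf"; step two turns that into "yrayzkxl".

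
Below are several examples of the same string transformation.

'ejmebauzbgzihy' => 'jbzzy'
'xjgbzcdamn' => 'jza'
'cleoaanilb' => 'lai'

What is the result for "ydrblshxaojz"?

The rule is to keep one character in every 3, starting at position 2 (positions 2nd, 5th, 8th, ...).
For "ydrblshxaojz" the result is "dlxj".

dlxj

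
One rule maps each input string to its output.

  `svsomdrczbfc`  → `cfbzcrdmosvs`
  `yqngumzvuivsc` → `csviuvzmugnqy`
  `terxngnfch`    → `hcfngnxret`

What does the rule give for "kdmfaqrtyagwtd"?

The transformation: reverse the string.
"kdmfaqrtyagwtd" → "dtwgaytrqafmdk".

dtwgaytrqafmdk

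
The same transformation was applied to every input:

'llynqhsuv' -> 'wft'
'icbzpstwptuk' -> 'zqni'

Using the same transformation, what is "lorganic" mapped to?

Looking at the pairs, the operation is to keep one character in every 3, starting at position 3 (positions 3rd, 6th, 9th, ...), then shift every letter 2 places backward in the alphabet (wrapping around).
On "lorganic" that produces "pl".

pl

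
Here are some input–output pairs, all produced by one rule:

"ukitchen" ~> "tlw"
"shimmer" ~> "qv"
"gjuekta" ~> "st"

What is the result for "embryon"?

vh

The pattern: shift every letter 9 places forward in the alphabet (wrapping around), then keep one character in every 3, starting at position 2 (positions 2nd, 5th, 8th, ...).
Starting from "embryon": after the first operation, "nvkahxw"; after the second, "vh".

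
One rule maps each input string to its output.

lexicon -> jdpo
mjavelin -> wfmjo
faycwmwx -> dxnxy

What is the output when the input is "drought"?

vhiu

The transformation: shift every letter 1 place forward in the alphabet (wrapping around), then delete the first 3 characters.
For "drought", step one produces "espvhiu"; step two turns that into "vhiu".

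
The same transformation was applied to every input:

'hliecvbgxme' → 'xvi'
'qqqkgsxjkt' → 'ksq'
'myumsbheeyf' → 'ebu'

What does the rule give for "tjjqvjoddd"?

djj

Looking at the pairs, the operation is to keep one character in every 3, starting at position 3 (positions 3rd, 6th, 9th, ...), then reverse the string.
For "tjjqvjoddd" the result is "djj".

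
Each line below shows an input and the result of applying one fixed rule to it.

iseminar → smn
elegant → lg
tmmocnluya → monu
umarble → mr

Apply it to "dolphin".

op

What's happening: delete the last 2 characters, then keep every other character starting from the second (positions 2nd, 4th, 6th, ...).
"dolphin" → "dolph" → "op".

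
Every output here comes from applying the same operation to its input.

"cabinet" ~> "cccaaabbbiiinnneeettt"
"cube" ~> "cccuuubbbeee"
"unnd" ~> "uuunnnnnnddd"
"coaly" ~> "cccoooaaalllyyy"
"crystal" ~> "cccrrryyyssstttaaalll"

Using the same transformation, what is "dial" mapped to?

The transformation: repeat every character 3 times.
Doing the same to "dial": "dddiiiaaalll".

dddiiiaaalll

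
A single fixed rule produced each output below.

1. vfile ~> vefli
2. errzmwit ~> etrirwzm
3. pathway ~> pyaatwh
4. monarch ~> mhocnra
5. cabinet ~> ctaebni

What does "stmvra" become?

The rule is to take characters alternately from the front and the back (1st, last, 2nd, 2nd-last, ...).
Applying that to "stmvra" gives "satrmv".

satrmv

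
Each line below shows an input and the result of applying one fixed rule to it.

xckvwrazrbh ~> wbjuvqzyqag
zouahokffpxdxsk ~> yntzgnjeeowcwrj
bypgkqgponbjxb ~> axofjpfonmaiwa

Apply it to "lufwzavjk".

Looking at the pairs, the operation is to shift every letter 1 place backward in the alphabet (wrapping around).
"lufwzavjk" → "ktevyzuij".

ktevyzuij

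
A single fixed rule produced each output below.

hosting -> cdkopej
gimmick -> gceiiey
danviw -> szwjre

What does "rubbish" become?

The transformation: shift every letter 4 places backward in the alphabet (wrapping around), then move the last character to the front.
On "rubbish": the first step gives "nqxxeod", and the second then gives "dnqxxeo".
(Check on "danviw": → "zwjres" → "szwjre" ✓)

dnqxxeo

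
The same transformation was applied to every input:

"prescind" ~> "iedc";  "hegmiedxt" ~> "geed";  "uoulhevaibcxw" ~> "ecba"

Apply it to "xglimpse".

The pattern: sort the characters into reverse alphabetical order, then keep only the last 4 characters.
Working it through for "xglimpse": intermediate "xspmlige", final "lige".

lige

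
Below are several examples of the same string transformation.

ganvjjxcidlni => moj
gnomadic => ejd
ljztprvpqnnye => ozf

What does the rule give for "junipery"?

In each case the input is transformed by: shift every letter 1 place forward in the alphabet (wrapping around), then keep only the last 3 characters.
Working it through for "junipery": intermediate "kvojqfsz", final "fsz".

fsz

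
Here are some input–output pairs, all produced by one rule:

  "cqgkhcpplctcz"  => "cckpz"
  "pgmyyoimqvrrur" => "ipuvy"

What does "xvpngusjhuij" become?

Looking at the pairs, the operation is to keep one character in every 3, starting at position 1 (positions 1st, 4th, 7th, ...), then sort the characters into alphabetical order.
On "xvpngusjhuij": the first step gives "xnsu", and the second then gives "nsux".

nsux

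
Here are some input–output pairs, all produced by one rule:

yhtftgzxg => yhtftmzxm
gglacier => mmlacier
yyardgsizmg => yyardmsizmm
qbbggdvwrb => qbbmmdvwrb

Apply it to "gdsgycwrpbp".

mdsmycwrpbp

The pattern: replace every "g" with "m".
On "gdsgycwrpbp" that produces "mdsmycwrpbp".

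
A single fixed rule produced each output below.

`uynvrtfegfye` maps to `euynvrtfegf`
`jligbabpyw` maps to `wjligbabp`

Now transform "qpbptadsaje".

Looking at the pairs, the operation is to move the last 2 characters to the front (rotate right by 2), then delete the first character.
Starting from "qpbptadsaje": after the first operation, "jeqpbptadsa"; after the second, "eqpbptadsa".

eqpbptadsa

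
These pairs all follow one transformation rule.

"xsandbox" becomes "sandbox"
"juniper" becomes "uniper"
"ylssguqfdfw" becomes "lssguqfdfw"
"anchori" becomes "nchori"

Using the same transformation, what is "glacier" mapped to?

Looking at the pairs, the operation is to delete the first character.
So "glacier" becomes "lacier".

lacier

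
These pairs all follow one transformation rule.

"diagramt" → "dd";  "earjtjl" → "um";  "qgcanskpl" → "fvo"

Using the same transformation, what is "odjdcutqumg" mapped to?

mxx

What's happening: keep one character in every 3, starting at position 3 (positions 3rd, 6th, 9th, ...), then shift every letter 3 places forward in the alphabet (wrapping around).
Applying that to "odjdcutqumg" gives "mxx".
(Check on "diagramt": → "aa" → "dd" ✓)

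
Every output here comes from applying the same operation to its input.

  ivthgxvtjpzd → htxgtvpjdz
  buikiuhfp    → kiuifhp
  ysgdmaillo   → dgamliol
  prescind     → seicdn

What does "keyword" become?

In each case the input is transformed by: swap each adjacent pair of characters (1↔2, 3↔4, ...), then delete the first 2 characters.
For "keyword", step one produces "ekwyrod"; step two turns that into "wyrod".

wyrod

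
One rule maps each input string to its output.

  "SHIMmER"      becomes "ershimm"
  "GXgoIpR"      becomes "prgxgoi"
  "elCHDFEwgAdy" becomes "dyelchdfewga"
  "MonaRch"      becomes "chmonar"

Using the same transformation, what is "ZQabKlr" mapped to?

The pattern: move the last 2 characters to the front (rotate right by 2), then convert every letter to lowercase.
On "ZQabKlr": the first step gives "lrZQabK", and the second then gives "lrzqabk".
(Check on "elCHDFEwgAdy": → "dyelCHDFEwgA" → "dyelchdfewga" ✓)

lrzqabk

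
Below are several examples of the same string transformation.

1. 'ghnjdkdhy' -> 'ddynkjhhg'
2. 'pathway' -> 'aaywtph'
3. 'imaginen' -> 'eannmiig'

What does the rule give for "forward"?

dawrrof

What's happening: sort the characters into reverse alphabetical order, then move the last 2 characters to the front (rotate right by 2).
Applying both steps to "forward": "wrrofda", then "dawrrof".
(Check on "pathway": → "ywtphaa" → "aaywtph" ✓)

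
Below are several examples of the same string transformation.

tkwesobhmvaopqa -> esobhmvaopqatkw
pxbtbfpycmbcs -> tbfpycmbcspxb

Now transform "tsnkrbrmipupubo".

Each output is the input with this applied: move the first 3 characters to the end (rotate left by 3).
So "tsnkrbrmipupubo" becomes "krbrmipupubotsn".

krbrmipupubotsn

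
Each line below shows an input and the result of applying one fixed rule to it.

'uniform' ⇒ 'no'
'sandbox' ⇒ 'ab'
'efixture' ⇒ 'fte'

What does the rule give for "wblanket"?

bnt

Rule — keep one character in every 3, starting at position 2 (positions 2nd, 5th, 8th, ...).
Applying that to "wblanket" gives "bnt".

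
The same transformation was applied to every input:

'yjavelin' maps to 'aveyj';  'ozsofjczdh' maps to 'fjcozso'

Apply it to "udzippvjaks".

pvjudzip

What's happening: delete the last 3 characters, then move the last 3 characters to the front (rotate right by 3).
"udzippvjaks" → "pvjudzip".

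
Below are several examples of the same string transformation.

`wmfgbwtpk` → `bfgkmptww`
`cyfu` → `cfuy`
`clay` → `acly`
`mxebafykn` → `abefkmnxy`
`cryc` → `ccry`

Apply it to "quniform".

The pattern: sort the characters into alphabetical order.
For "quniform" the result is "fimnoqru".

fimnoqru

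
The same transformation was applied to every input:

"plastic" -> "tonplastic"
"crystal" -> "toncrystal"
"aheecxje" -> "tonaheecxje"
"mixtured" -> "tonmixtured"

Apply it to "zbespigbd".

The rule is to prepend "ton".
So "zbespigbd" becomes "tonzbespigbd".

tonzbespigbd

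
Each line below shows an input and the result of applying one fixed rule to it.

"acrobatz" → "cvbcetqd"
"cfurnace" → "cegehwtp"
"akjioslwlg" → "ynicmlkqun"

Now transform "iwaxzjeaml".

In each case the input is transformed by: move the last 3 characters to the front (rotate right by 3), then shift every letter 2 places forward in the alphabet (wrapping around).
Starting from "iwaxzjeaml": after the first operation, "amliwaxzje"; after the second, "conkyczblg".
(Check on "acrobatz": → "atzacrob" → "cvbcetqd" ✓)

conkyczblg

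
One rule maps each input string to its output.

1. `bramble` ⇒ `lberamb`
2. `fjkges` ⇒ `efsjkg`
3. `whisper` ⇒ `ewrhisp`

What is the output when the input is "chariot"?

octhari

The transformation: swap the first and last characters, then move the last 2 characters to the front (rotate right by 2).
For "chariot", step one produces "tharioc"; step two turns that into "octhari".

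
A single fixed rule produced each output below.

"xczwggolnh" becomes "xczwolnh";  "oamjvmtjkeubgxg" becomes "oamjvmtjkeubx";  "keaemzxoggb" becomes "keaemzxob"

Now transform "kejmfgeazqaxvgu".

kejmfeazqaxvu

Rule — remove every "g".
On "kejmfgeazqaxvgu" that produces "kejmfeazqaxvu".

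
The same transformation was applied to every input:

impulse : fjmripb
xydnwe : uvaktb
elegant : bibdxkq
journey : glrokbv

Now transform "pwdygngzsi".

Each output is the input with this applied: shift every letter 3 places backward in the alphabet (wrapping around).
"pwdygngzsi" → "mtavdkdwpf".

mtavdkdwpf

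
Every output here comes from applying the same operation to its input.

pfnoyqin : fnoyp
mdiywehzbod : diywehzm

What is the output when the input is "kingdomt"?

ingdk

The rule is to delete the last 3 characters, then move the first character to the end.
Starting from "kingdomt": after the first operation, "kingd"; after the second, "ingdk".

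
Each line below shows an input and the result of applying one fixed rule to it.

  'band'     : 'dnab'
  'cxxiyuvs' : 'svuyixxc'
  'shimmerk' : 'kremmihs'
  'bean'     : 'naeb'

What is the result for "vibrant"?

The transformation: reverse the string.
Doing the same to "vibrant": "tnarbiv".

tnarbiv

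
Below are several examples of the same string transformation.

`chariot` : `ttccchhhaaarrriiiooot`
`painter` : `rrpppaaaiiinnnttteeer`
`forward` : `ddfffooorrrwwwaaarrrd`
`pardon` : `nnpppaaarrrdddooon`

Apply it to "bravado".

What's happening: repeat every character 3 times, then move the last 2 characters to the front (rotate right by 2).
Starting from "bravado": after the first operation, "bbbrrraaavvvaaadddooo"; after the second, "oobbbrrraaavvvaaadddo".

oobbbrrraaavvvaaadddo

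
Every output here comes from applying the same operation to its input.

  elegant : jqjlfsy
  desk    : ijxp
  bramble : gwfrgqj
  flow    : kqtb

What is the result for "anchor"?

fshmtw

Each output is the input with this applied: shift every letter 5 places forward in the alphabet (wrapping around).
Doing the same to "anchor": "fshmtw".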